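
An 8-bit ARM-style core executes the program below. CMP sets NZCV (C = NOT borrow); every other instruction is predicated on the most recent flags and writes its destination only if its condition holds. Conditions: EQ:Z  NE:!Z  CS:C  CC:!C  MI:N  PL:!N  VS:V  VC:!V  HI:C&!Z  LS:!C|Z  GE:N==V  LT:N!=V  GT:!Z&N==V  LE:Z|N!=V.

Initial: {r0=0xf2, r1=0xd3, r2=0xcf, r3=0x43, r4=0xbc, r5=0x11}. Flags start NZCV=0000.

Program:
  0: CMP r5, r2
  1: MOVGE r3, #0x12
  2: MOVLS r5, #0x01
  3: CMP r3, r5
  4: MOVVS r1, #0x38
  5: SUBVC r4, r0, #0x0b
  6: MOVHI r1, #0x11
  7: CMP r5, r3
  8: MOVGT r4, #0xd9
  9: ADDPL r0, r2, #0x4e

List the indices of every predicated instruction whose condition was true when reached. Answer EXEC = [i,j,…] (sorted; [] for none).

EXEC = [1,2,5,6]

0: ✓ CMP  NZCV=0000
1: ✓ MOVGE  r3←0x12
2: ✓ MOVLS  r5←0x01
3: ✓ CMP  NZCV=0010
4: · MOVVS
5: ✓ SUBVC  r4←0xe7
6: ✓ MOVHI  r1←0x11
7: ✓ CMP  NZCV=1000
8: · MOVGT
9: · ADDPL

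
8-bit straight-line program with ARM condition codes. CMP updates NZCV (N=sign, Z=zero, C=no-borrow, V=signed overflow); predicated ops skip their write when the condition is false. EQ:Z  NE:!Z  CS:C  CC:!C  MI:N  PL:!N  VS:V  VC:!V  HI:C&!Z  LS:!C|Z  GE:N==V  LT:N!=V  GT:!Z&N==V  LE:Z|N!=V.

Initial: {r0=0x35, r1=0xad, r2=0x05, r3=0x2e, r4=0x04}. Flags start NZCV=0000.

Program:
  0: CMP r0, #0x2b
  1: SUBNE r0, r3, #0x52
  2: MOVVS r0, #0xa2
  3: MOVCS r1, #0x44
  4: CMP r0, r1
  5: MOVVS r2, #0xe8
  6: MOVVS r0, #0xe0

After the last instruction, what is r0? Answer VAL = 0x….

VAL = 0xdc

[0] flags=0010 → (cmp)
[1] flags=0010 NE?T → r0=0xdc
[2] flags=0010 VS?F → skip
[3] flags=0010 CS?T → r1=0x44
[4] flags=1010 → (cmp)
[5] flags=1010 VS?F → skip
[6] flags=1010 VS?F → skip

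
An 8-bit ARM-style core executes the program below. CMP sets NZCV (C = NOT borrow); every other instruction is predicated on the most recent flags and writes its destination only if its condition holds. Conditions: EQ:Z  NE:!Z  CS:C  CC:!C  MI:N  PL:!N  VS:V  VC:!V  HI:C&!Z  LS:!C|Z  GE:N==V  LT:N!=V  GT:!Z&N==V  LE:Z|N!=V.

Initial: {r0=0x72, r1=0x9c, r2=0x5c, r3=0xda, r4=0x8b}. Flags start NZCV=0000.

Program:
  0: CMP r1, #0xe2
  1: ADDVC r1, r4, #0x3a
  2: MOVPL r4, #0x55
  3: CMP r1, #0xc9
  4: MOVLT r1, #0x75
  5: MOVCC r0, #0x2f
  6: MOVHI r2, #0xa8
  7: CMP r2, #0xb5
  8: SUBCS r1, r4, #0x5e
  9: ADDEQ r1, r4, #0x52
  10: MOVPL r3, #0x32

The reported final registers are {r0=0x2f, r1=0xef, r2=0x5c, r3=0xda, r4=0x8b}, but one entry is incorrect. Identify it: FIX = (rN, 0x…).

[0] flags=1000 → (cmp)
[1] flags=1000 VC?T → r1=0xc5
[2] flags=1000 PL?F → skip
[3] flags=1000 → (cmp)
[4] flags=1000 LT?T → r1=0x75
[5] flags=1000 CC?T → r0=0x2f
[6] flags=1000 HI?F → skip
[7] flags=1001 → (cmp)
[8] flags=1001 CS?F → skip
[9] flags=1001 EQ?F → skip
[10] flags=1001 PL?F → skip

FIX = (r1, 0x75)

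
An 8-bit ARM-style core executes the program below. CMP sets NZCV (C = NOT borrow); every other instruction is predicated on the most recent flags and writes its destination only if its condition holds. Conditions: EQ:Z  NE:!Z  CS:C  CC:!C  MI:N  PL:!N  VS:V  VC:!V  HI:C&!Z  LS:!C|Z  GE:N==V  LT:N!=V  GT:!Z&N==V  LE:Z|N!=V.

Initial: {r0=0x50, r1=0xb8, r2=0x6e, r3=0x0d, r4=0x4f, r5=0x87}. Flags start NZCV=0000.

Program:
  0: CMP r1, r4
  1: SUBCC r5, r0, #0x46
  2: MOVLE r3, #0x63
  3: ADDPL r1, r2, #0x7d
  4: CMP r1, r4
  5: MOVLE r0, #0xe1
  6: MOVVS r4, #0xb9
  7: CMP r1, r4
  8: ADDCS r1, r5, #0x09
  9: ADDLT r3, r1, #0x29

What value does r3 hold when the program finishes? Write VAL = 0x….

VAL = 0xb9

0: ✓ CMP  NZCV=0011
1: · SUBCC
2: ✓ MOVLE  r3←0x63
3: ✓ ADDPL  r1←0xeb
4: ✓ CMP  NZCV=1010
5: ✓ MOVLE  r0←0xe1
6: · MOVVS
7: ✓ CMP  NZCV=1010
8: ✓ ADDCS  r1←0x90
9: ✓ ADDLT  r3←0xb9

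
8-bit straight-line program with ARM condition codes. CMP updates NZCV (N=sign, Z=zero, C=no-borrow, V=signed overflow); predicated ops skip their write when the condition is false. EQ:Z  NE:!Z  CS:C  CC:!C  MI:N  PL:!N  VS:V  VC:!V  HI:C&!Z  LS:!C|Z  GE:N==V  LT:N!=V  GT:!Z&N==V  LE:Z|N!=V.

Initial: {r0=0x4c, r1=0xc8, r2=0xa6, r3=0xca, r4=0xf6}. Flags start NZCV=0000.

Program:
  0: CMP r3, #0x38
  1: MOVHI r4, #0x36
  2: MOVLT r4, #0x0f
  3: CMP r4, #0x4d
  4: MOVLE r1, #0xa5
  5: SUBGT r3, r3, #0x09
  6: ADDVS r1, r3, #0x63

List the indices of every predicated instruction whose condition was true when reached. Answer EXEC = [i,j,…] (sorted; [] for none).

0: ✓ CMP  NZCV=1010
1: ✓ MOVHI  r4←0x36
2: ✓ MOVLT  r4←0x0f
3: ✓ CMP  NZCV=1000
4: ✓ MOVLE  r1←0xa5
5: · SUBGT
6: · ADDVS

EXEC = [1,2,4]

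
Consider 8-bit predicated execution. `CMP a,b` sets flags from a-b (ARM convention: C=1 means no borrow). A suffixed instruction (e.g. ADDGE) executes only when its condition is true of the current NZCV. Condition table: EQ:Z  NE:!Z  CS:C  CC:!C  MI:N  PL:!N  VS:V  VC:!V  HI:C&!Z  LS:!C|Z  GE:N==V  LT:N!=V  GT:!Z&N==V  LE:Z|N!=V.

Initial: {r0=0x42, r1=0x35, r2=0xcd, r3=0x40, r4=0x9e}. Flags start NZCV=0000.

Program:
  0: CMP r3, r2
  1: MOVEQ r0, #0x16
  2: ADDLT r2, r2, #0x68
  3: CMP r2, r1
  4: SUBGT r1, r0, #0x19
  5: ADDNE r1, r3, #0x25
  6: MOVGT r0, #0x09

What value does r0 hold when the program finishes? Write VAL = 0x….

VAL = 0x42

0: ✓ CMP  NZCV=0000
1: · MOVEQ
2: · ADDLT
3: ✓ CMP  NZCV=1010
4: · SUBGT
5: ✓ ADDNE  r1←0x65
6: · MOVGT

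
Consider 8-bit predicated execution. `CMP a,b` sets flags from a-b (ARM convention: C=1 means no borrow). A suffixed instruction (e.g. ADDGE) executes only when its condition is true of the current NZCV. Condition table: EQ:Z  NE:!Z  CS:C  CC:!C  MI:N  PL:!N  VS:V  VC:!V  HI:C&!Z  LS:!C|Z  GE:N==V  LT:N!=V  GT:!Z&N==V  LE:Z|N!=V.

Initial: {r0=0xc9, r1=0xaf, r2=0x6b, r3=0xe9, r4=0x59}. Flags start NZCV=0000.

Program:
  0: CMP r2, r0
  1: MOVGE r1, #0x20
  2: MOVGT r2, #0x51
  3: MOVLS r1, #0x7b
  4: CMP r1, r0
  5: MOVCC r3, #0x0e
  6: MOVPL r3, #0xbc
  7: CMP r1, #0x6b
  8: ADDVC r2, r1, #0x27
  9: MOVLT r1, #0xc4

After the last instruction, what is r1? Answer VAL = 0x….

VAL = 0x7b

0: ✓ CMP  NZCV=1001
1: ✓ MOVGE  r1←0x20
2: ✓ MOVGT  r2←0x51
3: ✓ MOVLS  r1←0x7b
4: ✓ CMP  NZCV=1001
5: ✓ MOVCC  r3←0x0e
6: · MOVPL
7: ✓ CMP  NZCV=0010
8: ✓ ADDVC  r2←0xa2
9: · MOVLT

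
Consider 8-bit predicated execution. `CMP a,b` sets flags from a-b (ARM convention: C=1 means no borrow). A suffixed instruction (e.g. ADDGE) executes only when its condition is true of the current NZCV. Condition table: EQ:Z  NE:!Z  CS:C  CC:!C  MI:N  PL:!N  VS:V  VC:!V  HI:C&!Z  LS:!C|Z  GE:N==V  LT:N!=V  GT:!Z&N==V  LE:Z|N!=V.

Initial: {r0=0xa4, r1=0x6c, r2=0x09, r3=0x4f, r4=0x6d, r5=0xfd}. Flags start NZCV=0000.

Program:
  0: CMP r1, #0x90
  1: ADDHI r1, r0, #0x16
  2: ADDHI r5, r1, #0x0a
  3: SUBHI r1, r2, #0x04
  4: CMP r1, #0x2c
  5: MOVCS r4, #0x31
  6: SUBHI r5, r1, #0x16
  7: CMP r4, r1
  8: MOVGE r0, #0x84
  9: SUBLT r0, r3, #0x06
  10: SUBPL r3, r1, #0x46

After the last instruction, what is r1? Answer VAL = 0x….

[0] flags=1001 → (cmp)
[1] flags=1001 HI?F → skip
[2] flags=1001 HI?F → skip
[3] flags=1001 HI?F → skip
[4] flags=0010 → (cmp)
[5] flags=0010 CS?T → r4=0x31
[6] flags=0010 HI?T → r5=0x56
[7] flags=1000 → (cmp)
[8] flags=1000 GE?F → skip
[9] flags=1000 LT?T → r0=0x49
[10] flags=1000 PL?F → skip

VAL = 0x6c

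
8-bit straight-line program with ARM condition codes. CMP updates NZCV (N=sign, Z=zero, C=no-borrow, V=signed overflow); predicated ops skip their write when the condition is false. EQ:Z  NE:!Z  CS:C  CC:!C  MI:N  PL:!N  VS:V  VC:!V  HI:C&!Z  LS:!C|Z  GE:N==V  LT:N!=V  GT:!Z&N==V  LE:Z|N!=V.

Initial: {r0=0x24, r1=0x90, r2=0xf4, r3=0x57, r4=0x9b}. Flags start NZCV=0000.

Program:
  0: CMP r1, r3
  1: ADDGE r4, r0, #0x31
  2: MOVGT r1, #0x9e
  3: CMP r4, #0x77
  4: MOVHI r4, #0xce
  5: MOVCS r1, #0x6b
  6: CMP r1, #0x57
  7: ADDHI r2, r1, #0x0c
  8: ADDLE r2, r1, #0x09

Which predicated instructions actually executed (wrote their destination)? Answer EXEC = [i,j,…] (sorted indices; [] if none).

EXEC = [4,5,7]

[0] flags=0011 → (cmp)
[1] flags=0011 GE?F → skip
[2] flags=0011 GT?F → skip
[3] flags=0011 → (cmp)
[4] flags=0011 HI?T → r4=0xce
[5] flags=0011 CS?T → r1=0x6b
[6] flags=0010 → (cmp)
[7] flags=0010 HI?T → r2=0x77
[8] flags=0010 LE?F → skip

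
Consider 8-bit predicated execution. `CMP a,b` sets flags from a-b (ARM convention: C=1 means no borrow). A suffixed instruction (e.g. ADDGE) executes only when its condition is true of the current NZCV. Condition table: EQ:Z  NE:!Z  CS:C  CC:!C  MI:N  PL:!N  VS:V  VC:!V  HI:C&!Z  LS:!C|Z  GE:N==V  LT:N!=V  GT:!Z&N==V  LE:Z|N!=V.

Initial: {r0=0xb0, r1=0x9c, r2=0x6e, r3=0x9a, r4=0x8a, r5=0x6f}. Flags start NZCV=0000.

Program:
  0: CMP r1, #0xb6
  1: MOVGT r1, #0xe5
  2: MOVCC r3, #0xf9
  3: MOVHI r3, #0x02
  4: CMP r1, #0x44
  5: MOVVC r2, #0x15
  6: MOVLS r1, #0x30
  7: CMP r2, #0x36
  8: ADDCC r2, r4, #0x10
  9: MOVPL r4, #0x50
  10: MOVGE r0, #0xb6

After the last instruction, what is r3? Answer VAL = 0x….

VAL = 0xf9

[0] flags=1000 → (cmp)
[1] flags=1000 GT?F → skip
[2] flags=1000 CC?T → r3=0xf9
[3] flags=1000 HI?F → skip
[4] flags=0011 → (cmp)
[5] flags=0011 VC?F → skip
[6] flags=0011 LS?F → skip
[7] flags=0010 → (cmp)
[8] flags=0010 CC?F → skip
[9] flags=0010 PL?T → r4=0x50
[10] flags=0010 GE?T → r0=0xb6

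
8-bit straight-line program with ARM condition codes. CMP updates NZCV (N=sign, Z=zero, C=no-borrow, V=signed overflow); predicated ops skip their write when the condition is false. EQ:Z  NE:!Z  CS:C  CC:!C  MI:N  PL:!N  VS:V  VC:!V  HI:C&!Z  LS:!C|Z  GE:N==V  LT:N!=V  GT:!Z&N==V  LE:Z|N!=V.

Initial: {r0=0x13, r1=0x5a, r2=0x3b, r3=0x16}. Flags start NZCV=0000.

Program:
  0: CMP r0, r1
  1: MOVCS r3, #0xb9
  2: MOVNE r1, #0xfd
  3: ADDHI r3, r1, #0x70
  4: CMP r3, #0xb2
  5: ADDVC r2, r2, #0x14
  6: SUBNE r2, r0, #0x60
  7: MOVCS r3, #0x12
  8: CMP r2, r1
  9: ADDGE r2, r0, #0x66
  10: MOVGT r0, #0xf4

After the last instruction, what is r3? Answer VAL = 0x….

[0] flags=1000 → (cmp)
[1] flags=1000 CS?F → skip
[2] flags=1000 NE?T → r1=0xfd
[3] flags=1000 HI?F → skip
[4] flags=0000 → (cmp)
[5] flags=0000 VC?T → r2=0x4f
[6] flags=0000 NE?T → r2=0xb3
[7] flags=0000 CS?F → skip
[8] flags=1000 → (cmp)
[9] flags=1000 GE?F → skip
[10] flags=1000 GT?F → skip

VAL = 0x16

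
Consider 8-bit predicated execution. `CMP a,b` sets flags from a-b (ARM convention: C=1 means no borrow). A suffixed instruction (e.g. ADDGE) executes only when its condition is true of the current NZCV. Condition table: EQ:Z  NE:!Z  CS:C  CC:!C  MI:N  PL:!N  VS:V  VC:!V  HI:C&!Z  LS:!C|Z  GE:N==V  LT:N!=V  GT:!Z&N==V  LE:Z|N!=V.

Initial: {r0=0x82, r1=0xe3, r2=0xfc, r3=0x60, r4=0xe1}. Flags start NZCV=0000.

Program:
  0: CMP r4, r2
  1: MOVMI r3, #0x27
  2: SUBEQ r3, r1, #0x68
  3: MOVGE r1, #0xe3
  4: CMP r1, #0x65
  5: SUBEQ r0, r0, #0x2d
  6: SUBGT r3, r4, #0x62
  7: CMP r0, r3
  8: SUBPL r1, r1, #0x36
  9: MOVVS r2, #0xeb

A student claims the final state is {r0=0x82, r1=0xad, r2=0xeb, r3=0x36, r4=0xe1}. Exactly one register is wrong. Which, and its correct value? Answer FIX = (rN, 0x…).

0: ✓ CMP  NZCV=1000
1: ✓ MOVMI  r3←0x27
2: · SUBEQ
3: · MOVGE
4: ✓ CMP  NZCV=0011
5: · SUBEQ
6: · SUBGT
7: ✓ CMP  NZCV=0011
8: ✓ SUBPL  r1←0xad
9: ✓ MOVVS  r2←0xeb

FIX = (r3, 0x27)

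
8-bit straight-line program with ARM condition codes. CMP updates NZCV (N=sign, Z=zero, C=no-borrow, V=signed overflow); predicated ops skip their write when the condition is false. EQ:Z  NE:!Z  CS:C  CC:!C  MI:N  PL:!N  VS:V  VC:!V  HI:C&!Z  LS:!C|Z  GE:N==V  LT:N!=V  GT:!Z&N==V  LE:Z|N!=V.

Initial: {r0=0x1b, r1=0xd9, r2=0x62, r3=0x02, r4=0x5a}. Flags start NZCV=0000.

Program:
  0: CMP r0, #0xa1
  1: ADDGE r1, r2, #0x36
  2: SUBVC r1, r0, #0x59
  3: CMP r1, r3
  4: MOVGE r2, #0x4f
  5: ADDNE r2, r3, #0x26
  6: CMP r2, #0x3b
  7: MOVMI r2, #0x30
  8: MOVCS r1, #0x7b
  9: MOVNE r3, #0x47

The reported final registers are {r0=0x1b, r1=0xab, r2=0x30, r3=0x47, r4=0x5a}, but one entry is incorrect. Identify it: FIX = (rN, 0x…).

FIX = (r1, 0xc2)

0: ✓ CMP  NZCV=0000
1: ✓ ADDGE  r1←0x98
2: ✓ SUBVC  r1←0xc2
3: ✓ CMP  NZCV=1010
4: · MOVGE
5: ✓ ADDNE  r2←0x28
6: ✓ CMP  NZCV=1000
7: ✓ MOVMI  r2←0x30
8: · MOVCS
9: ✓ MOVNE  r3←0x47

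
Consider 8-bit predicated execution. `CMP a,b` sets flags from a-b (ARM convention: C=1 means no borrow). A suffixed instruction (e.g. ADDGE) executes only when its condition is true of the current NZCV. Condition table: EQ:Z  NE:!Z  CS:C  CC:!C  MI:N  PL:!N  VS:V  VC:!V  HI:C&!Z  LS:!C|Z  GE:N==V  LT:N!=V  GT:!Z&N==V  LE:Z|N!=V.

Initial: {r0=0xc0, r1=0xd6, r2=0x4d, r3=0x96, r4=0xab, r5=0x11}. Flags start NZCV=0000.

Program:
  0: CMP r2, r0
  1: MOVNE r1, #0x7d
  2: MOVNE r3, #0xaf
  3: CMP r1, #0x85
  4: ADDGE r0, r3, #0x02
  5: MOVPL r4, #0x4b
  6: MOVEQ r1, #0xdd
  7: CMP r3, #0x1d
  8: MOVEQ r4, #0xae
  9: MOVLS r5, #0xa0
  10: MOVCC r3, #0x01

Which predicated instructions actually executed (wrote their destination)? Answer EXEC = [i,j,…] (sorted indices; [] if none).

EXEC = [1,2,4]

[0] flags=1001 → (cmp)
[1] flags=1001 NE?T → r1=0x7d
[2] flags=1001 NE?T → r3=0xaf
[3] flags=1001 → (cmp)
[4] flags=1001 GE?T → r0=0xb1
[5] flags=1001 PL?F → skip
[6] flags=1001 EQ?F → skip
[7] flags=1010 → (cmp)
[8] flags=1010 EQ?F → skip
[9] flags=1010 LS?F → skip
[10] flags=1010 CC?F → skip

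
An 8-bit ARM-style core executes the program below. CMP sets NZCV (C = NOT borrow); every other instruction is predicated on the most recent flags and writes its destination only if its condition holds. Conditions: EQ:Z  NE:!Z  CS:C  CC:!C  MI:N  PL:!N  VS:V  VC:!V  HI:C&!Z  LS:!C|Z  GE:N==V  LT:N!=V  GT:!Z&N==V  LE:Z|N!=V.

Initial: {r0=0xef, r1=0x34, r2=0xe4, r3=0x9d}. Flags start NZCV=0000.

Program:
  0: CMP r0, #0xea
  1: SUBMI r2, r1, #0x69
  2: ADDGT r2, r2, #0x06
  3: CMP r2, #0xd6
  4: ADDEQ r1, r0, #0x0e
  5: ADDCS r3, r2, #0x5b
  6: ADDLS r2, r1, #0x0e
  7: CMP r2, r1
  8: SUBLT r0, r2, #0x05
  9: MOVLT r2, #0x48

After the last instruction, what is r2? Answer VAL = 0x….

VAL = 0x48

[0] flags=0010 → (cmp)
[1] flags=0010 MI?F → skip
[2] flags=0010 GT?T → r2=0xea
[3] flags=0010 → (cmp)
[4] flags=0010 EQ?F → skip
[5] flags=0010 CS?T → r3=0x45
[6] flags=0010 LS?F → skip
[7] flags=1010 → (cmp)
[8] flags=1010 LT?T → r0=0xe5
[9] flags=1010 LT?T → r2=0x48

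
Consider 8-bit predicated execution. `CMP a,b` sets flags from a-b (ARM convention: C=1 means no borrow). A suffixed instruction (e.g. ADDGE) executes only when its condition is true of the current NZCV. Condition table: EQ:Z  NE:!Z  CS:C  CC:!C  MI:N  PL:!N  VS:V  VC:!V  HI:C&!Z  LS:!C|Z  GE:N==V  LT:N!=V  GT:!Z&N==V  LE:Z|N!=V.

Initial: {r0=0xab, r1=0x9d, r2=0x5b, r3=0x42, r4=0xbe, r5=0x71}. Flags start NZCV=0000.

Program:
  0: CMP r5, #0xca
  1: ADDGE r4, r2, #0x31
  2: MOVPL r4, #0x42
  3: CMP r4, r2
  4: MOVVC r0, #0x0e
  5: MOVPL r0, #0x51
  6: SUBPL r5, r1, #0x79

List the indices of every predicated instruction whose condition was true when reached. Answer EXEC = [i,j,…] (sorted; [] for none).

0: ✓ CMP  NZCV=1001
1: ✓ ADDGE  r4←0x8c
2: · MOVPL
3: ✓ CMP  NZCV=0011
4: · MOVVC
5: ✓ MOVPL  r0←0x51
6: ✓ SUBPL  r5←0x24

EXEC = [1,5,6]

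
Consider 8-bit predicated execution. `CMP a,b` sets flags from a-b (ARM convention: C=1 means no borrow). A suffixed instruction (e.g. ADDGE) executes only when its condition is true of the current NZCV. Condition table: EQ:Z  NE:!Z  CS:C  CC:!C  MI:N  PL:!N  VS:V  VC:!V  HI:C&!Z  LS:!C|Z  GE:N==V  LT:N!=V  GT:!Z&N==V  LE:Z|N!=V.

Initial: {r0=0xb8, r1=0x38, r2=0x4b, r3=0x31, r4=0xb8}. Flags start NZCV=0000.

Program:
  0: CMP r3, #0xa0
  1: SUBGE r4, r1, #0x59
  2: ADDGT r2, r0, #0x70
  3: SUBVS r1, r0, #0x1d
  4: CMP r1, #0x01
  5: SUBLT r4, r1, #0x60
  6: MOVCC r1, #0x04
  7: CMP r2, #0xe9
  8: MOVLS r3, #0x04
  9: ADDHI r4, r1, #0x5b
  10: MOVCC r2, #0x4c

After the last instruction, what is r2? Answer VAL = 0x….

VAL = 0x4c

0: ✓ CMP  NZCV=1001
1: ✓ SUBGE  r4←0xdf
2: ✓ ADDGT  r2←0x28
3: ✓ SUBVS  r1←0x9b
4: ✓ CMP  NZCV=1010
5: ✓ SUBLT  r4←0x3b
6: · MOVCC
7: ✓ CMP  NZCV=0000
8: ✓ MOVLS  r3←0x04
9: · ADDHI
10: ✓ MOVCC  r2←0x4c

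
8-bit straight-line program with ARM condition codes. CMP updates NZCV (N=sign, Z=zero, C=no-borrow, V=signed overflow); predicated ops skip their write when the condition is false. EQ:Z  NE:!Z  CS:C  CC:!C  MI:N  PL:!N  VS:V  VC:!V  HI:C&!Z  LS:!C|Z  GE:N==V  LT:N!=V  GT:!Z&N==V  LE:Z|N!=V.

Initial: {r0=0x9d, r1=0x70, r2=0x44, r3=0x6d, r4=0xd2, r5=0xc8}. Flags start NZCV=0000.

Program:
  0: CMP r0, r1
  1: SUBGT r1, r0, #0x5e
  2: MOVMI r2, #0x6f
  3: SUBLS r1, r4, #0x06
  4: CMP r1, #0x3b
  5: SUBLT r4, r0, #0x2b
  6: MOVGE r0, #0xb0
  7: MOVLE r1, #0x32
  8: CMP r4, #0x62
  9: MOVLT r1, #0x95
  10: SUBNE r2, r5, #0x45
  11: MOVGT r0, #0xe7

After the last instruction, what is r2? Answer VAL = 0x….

VAL = 0x83

0: ✓ CMP  NZCV=0011
1: · SUBGT
2: · MOVMI
3: · SUBLS
4: ✓ CMP  NZCV=0010
5: · SUBLT
6: ✓ MOVGE  r0←0xb0
7: · MOVLE
8: ✓ CMP  NZCV=0011
9: ✓ MOVLT  r1←0x95
10: ✓ SUBNE  r2←0x83
11: · MOVGT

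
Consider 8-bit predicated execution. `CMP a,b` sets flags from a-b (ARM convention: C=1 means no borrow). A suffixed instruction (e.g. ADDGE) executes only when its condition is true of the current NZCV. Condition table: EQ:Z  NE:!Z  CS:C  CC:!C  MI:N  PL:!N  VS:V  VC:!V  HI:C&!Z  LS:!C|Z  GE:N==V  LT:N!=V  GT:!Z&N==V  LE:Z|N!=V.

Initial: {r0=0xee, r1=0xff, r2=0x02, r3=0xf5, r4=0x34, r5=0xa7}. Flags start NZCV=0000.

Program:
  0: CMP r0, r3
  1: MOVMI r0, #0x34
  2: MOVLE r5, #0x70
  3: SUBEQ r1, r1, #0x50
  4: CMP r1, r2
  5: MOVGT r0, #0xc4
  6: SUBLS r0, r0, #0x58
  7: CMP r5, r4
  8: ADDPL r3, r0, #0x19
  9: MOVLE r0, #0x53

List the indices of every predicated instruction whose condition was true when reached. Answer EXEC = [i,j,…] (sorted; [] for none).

0: ✓ CMP  NZCV=1000
1: ✓ MOVMI  r0←0x34
2: ✓ MOVLE  r5←0x70
3: · SUBEQ
4: ✓ CMP  NZCV=1010
5: · MOVGT
6: · SUBLS
7: ✓ CMP  NZCV=0010
8: ✓ ADDPL  r3←0x4d
9: · MOVLE

EXEC = [1,2,8]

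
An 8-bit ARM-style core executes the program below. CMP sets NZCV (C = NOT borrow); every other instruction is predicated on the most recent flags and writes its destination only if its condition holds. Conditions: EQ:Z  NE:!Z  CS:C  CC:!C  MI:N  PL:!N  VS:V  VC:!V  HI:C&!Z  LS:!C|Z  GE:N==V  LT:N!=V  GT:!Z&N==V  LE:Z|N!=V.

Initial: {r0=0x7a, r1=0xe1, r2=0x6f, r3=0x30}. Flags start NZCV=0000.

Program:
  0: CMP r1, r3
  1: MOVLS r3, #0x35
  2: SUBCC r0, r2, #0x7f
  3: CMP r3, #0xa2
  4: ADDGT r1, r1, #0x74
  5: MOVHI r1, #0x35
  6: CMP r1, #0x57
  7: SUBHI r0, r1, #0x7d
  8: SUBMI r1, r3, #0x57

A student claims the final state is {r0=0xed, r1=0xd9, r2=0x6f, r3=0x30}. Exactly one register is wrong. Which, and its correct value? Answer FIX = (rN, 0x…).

FIX = (r0, 0x7a)

[0] flags=1010 → (cmp)
[1] flags=1010 LS?F → skip
[2] flags=1010 CC?F → skip
[3] flags=1001 → (cmp)
[4] flags=1001 GT?T → r1=0x55
[5] flags=1001 HI?F → skip
[6] flags=1000 → (cmp)
[7] flags=1000 HI?F → skip
[8] flags=1000 MI?T → r1=0xd9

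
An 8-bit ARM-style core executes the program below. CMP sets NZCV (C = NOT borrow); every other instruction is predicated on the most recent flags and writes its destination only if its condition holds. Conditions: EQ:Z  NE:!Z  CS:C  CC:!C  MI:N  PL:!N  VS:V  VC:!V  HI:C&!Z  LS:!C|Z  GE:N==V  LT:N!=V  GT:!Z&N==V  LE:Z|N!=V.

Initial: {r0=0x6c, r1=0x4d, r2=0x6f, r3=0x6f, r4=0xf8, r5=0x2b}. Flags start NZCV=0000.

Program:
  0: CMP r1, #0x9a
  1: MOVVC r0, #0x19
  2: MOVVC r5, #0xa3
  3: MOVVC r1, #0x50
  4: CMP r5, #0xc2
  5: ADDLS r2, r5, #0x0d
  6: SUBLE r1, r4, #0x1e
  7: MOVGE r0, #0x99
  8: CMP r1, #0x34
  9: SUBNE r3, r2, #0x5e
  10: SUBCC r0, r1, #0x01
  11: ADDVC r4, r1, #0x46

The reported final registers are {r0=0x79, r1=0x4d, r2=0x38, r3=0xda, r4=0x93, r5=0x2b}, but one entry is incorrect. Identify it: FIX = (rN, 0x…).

FIX = (r0, 0x99)

[0] flags=1001 → (cmp)
[1] flags=1001 VC?F → skip
[2] flags=1001 VC?F → skip
[3] flags=1001 VC?F → skip
[4] flags=0000 → (cmp)
[5] flags=0000 LS?T → r2=0x38
[6] flags=0000 LE?F → skip
[7] flags=0000 GE?T → r0=0x99
[8] flags=0010 → (cmp)
[9] flags=0010 NE?T → r3=0xda
[10] flags=0010 CC?F → skip
[11] flags=0010 VC?T → r4=0x93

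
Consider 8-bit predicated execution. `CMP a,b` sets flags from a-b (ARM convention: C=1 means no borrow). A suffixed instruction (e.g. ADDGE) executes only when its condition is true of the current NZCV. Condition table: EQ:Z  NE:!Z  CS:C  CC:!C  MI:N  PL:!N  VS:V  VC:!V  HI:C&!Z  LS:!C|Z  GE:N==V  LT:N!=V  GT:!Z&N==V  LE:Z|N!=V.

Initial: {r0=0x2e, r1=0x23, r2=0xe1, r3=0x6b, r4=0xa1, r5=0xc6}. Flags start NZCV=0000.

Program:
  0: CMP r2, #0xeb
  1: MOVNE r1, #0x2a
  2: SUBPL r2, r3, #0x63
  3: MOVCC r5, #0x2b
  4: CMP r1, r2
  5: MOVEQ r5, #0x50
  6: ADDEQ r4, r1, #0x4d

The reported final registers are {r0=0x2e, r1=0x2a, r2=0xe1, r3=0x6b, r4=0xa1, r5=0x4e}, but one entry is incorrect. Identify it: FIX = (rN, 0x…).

FIX = (r5, 0x2b)

[0] flags=1000 → (cmp)
[1] flags=1000 NE?T → r1=0x2a
[2] flags=1000 PL?F → skip
[3] flags=1000 CC?T → r5=0x2b
[4] flags=0000 → (cmp)
[5] flags=0000 EQ?F → skip
[6] flags=0000 EQ?F → skip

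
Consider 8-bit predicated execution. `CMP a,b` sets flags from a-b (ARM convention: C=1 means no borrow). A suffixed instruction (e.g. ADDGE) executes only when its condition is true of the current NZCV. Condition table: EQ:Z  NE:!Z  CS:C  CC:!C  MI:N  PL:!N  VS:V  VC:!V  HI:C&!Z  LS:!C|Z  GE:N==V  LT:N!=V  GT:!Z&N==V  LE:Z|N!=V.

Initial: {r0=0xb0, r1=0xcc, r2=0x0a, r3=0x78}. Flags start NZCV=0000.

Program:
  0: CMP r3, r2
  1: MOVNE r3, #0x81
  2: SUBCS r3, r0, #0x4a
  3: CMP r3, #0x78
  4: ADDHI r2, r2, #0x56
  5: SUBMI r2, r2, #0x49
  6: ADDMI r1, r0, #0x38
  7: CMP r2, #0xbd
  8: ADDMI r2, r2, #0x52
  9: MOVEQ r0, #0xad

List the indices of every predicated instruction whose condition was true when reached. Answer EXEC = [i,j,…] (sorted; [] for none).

[0] flags=0010 → (cmp)
[1] flags=0010 NE?T → r3=0x81
[2] flags=0010 CS?T → r3=0x66
[3] flags=1000 → (cmp)
[4] flags=1000 HI?F → skip
[5] flags=1000 MI?T → r2=0xc1
[6] flags=1000 MI?T → r1=0xe8
[7] flags=0010 → (cmp)
[8] flags=0010 MI?F → skip
[9] flags=0010 EQ?F → skip

EXEC = [1,2,5,6]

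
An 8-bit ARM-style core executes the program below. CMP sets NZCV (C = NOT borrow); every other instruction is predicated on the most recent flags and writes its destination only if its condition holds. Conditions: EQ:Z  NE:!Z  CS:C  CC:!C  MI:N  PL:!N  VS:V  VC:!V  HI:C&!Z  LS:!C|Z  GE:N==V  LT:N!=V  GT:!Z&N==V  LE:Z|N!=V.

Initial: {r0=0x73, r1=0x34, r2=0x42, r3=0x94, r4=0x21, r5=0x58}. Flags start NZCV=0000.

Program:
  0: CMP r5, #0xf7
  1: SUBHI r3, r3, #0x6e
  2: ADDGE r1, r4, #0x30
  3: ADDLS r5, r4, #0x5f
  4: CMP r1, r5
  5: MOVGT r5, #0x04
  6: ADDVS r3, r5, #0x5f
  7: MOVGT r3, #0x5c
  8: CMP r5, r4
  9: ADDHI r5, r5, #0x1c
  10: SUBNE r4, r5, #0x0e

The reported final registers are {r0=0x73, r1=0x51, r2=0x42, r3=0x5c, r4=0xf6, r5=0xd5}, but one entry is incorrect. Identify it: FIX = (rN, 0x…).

[0] flags=0000 → (cmp)
[1] flags=0000 HI?F → skip
[2] flags=0000 GE?T → r1=0x51
[3] flags=0000 LS?T → r5=0x80
[4] flags=1001 → (cmp)
[5] flags=1001 GT?T → r5=0x04
[6] flags=1001 VS?T → r3=0x63
[7] flags=1001 GT?T → r3=0x5c
[8] flags=1000 → (cmp)
[9] flags=1000 HI?F → skip
[10] flags=1000 NE?T → r4=0xf6

FIX = (r5, 0x04)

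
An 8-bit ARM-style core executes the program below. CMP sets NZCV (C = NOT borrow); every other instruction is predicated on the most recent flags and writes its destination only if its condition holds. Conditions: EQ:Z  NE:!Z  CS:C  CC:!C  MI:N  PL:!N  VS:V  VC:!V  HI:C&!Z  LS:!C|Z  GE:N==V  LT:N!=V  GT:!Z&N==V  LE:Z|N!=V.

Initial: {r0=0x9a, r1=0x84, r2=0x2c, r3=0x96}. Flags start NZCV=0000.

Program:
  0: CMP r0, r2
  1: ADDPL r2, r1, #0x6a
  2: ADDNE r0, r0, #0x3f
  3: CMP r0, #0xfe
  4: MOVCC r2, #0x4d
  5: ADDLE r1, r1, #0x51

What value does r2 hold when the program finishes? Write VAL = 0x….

0: ✓ CMP  NZCV=0011
1: ✓ ADDPL  r2←0xee
2: ✓ ADDNE  r0←0xd9
3: ✓ CMP  NZCV=1000
4: ✓ MOVCC  r2←0x4d
5: ✓ ADDLE  r1←0xd5

VAL = 0x4d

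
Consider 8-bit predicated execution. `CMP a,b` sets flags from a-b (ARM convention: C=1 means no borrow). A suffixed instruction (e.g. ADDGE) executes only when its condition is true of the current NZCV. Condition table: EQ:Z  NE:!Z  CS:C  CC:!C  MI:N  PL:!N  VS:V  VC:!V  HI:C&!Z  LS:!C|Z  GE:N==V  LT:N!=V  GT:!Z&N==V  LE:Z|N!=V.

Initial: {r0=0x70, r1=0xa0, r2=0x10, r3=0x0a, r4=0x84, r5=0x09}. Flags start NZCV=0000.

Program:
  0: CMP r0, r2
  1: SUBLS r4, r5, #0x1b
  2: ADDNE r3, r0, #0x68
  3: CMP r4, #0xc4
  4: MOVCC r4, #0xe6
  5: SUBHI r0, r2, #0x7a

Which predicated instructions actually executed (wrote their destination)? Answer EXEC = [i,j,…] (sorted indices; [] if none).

EXEC = [2,4]

[0] flags=0010 → (cmp)
[1] flags=0010 LS?F → skip
[2] flags=0010 NE?T → r3=0xd8
[3] flags=1000 → (cmp)
[4] flags=1000 CC?T → r4=0xe6
[5] flags=1000 HI?F → skip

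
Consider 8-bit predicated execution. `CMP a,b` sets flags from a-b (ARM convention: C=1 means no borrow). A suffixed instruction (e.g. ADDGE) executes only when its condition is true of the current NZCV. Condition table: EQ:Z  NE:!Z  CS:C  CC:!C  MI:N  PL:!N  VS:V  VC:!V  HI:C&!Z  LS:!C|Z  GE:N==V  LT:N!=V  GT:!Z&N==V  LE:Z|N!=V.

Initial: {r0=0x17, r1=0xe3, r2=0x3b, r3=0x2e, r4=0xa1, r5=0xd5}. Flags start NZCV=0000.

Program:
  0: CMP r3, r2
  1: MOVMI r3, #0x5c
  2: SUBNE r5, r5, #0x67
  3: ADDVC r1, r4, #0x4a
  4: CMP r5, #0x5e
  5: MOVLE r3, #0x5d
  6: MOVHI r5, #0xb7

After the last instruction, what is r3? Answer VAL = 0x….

[0] flags=1000 → (cmp)
[1] flags=1000 MI?T → r3=0x5c
[2] flags=1000 NE?T → r5=0x6e
[3] flags=1000 VC?T → r1=0xeb
[4] flags=0010 → (cmp)
[5] flags=0010 LE?F → skip
[6] flags=0010 HI?T → r5=0xb7

VAL = 0x5c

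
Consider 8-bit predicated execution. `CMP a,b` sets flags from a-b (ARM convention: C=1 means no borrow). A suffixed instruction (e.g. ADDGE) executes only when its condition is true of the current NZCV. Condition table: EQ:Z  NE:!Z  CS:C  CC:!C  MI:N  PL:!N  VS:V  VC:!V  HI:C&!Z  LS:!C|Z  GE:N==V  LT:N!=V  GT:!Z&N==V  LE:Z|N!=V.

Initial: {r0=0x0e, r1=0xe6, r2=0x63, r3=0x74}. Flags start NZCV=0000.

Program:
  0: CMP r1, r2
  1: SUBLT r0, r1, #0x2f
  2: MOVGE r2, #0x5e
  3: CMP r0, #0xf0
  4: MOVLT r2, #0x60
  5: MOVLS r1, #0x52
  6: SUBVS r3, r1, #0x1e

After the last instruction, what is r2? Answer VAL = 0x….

VAL = 0x60

0: ✓ CMP  NZCV=1010
1: ✓ SUBLT  r0←0xb7
2: · MOVGE
3: ✓ CMP  NZCV=1000
4: ✓ MOVLT  r2←0x60
5: ✓ MOVLS  r1←0x52
6: · SUBVS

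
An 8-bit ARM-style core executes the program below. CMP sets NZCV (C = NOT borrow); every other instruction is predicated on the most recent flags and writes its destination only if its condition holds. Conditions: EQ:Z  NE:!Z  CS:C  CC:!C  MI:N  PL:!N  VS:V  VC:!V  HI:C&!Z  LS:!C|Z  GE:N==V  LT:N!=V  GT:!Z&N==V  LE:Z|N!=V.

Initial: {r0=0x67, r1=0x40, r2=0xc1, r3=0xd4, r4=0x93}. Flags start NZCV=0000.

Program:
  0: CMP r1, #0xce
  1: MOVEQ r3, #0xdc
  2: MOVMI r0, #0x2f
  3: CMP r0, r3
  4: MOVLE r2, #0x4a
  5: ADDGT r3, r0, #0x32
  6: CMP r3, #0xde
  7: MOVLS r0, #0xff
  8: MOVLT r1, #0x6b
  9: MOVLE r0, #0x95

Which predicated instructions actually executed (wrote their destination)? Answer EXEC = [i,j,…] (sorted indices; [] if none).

EXEC = [5,7,8,9]

0: ✓ CMP  NZCV=0000
1: · MOVEQ
2: · MOVMI
3: ✓ CMP  NZCV=1001
4: · MOVLE
5: ✓ ADDGT  r3←0x99
6: ✓ CMP  NZCV=1000
7: ✓ MOVLS  r0←0xff
8: ✓ MOVLT  r1←0x6b
9: ✓ MOVLE  r0←0x95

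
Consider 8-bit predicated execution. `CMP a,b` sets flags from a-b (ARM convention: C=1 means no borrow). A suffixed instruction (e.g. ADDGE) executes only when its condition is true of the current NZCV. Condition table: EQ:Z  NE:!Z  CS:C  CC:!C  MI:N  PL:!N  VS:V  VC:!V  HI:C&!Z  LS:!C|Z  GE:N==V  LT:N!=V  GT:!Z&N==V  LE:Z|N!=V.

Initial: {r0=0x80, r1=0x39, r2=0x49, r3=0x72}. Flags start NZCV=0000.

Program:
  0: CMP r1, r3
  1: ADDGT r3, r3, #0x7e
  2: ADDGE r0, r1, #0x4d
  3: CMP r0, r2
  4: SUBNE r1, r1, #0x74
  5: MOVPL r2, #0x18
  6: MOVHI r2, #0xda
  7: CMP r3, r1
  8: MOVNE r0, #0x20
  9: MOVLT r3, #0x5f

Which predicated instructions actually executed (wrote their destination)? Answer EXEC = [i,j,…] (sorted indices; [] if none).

EXEC = [4,5,6,8]

[0] flags=1000 → (cmp)
[1] flags=1000 GT?F → skip
[2] flags=1000 GE?F → skip
[3] flags=0011 → (cmp)
[4] flags=0011 NE?T → r1=0xc5
[5] flags=0011 PL?T → r2=0x18
[6] flags=0011 HI?T → r2=0xda
[7] flags=1001 → (cmp)
[8] flags=1001 NE?T → r0=0x20
[9] flags=1001 LT?F → skip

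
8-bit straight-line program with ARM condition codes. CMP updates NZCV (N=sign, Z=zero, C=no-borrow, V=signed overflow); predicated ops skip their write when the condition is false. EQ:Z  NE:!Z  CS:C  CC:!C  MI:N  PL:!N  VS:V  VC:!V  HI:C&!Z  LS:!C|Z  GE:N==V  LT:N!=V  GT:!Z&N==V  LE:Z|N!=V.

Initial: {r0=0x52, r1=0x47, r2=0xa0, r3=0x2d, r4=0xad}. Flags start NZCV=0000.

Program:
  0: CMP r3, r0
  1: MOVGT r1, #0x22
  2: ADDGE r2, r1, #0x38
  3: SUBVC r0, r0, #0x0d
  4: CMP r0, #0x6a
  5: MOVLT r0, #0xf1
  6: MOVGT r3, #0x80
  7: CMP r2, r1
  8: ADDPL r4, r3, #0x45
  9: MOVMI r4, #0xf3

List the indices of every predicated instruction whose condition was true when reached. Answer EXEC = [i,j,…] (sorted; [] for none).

0: ✓ CMP  NZCV=1000
1: · MOVGT
2: · ADDGE
3: ✓ SUBVC  r0←0x45
4: ✓ CMP  NZCV=1000
5: ✓ MOVLT  r0←0xf1
6: · MOVGT
7: ✓ CMP  NZCV=0011
8: ✓ ADDPL  r4←0x72
9: · MOVMI

EXEC = [3,5,8]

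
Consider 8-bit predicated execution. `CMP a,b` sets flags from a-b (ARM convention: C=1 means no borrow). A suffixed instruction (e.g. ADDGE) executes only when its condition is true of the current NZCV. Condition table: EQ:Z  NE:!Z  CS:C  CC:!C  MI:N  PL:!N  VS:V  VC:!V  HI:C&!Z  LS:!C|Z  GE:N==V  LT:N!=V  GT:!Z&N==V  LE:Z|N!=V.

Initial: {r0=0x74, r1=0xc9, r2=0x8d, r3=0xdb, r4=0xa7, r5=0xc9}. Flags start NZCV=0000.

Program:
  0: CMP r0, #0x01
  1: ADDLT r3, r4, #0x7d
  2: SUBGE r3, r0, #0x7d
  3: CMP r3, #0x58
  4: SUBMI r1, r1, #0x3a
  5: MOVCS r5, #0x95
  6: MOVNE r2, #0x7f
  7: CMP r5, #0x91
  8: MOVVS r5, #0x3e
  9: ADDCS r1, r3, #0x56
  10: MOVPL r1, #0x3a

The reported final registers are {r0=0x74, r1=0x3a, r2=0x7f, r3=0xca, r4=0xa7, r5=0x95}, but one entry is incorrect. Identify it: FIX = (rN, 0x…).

[0] flags=0010 → (cmp)
[1] flags=0010 LT?F → skip
[2] flags=0010 GE?T → r3=0xf7
[3] flags=1010 → (cmp)
[4] flags=1010 MI?T → r1=0x8f
[5] flags=1010 CS?T → r5=0x95
[6] flags=1010 NE?T → r2=0x7f
[7] flags=0010 → (cmp)
[8] flags=0010 VS?F → skip
[9] flags=0010 CS?T → r1=0x4d
[10] flags=0010 PL?T → r1=0x3a

FIX = (r3, 0xf7)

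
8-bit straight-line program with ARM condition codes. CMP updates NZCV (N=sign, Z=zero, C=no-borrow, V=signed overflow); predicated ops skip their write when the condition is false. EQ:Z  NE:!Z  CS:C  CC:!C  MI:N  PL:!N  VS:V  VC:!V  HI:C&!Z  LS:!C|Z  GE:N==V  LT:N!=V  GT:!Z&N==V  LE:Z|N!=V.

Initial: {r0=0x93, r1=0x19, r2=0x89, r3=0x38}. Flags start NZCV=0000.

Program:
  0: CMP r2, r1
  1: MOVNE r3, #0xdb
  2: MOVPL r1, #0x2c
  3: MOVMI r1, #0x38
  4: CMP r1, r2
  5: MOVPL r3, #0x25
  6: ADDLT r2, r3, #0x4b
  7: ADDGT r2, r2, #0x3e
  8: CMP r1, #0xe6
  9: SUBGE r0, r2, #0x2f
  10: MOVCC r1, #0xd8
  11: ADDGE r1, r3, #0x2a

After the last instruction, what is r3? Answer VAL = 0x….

VAL = 0xdb

0: ✓ CMP  NZCV=0011
1: ✓ MOVNE  r3←0xdb
2: ✓ MOVPL  r1←0x2c
3: · MOVMI
4: ✓ CMP  NZCV=1001
5: · MOVPL
6: · ADDLT
7: ✓ ADDGT  r2←0xc7
8: ✓ CMP  NZCV=0000
9: ✓ SUBGE  r0←0x98
10: ✓ MOVCC  r1←0xd8
11: ✓ ADDGE  r1←0x05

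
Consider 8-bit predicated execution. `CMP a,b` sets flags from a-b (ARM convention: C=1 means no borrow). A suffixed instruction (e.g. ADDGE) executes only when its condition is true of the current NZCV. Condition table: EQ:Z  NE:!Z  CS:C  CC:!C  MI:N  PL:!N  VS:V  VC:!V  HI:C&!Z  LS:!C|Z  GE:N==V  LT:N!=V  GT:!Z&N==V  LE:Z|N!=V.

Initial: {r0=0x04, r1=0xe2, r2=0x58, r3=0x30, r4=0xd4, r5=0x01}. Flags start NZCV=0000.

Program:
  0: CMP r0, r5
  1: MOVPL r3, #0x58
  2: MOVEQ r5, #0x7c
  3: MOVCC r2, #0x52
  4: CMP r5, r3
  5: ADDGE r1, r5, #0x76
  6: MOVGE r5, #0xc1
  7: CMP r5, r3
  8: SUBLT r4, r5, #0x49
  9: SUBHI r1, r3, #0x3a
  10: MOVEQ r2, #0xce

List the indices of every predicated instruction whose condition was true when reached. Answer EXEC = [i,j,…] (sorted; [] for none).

EXEC = [1,8]

0: ✓ CMP  NZCV=0010
1: ✓ MOVPL  r3←0x58
2: · MOVEQ
3: · MOVCC
4: ✓ CMP  NZCV=1000
5: · ADDGE
6: · MOVGE
7: ✓ CMP  NZCV=1000
8: ✓ SUBLT  r4←0xb8
9: · SUBHI
10: · MOVEQ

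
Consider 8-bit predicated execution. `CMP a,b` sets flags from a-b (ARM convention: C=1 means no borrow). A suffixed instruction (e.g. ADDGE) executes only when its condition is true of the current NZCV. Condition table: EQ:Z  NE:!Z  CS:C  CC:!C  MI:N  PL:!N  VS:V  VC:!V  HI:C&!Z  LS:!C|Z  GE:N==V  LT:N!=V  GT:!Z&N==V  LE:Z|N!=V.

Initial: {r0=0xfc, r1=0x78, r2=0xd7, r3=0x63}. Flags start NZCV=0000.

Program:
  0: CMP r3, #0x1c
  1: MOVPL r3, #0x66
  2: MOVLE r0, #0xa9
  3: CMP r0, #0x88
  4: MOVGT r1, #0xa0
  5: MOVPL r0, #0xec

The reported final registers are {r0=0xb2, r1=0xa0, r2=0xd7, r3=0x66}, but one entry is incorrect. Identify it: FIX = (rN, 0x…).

0: ✓ CMP  NZCV=0010
1: ✓ MOVPL  r3←0x66
2: · MOVLE
3: ✓ CMP  NZCV=0010
4: ✓ MOVGT  r1←0xa0
5: ✓ MOVPL  r0←0xec

FIX = (r0, 0xec)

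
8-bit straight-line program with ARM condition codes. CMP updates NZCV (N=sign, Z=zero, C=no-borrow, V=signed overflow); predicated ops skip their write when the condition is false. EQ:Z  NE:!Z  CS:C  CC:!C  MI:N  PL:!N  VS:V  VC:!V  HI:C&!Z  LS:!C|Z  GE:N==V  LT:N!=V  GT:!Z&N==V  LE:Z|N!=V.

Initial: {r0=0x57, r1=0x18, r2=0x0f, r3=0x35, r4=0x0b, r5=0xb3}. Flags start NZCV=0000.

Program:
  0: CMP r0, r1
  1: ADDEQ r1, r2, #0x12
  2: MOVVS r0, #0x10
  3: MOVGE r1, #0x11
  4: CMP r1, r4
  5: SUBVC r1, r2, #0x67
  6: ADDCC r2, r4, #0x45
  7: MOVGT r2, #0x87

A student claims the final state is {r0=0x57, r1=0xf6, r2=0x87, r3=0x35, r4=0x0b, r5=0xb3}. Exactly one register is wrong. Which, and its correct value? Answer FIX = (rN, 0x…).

0: ✓ CMP  NZCV=0010
1: · ADDEQ
2: · MOVVS
3: ✓ MOVGE  r1←0x11
4: ✓ CMP  NZCV=0010
5: ✓ SUBVC  r1←0xa8
6: · ADDCC
7: ✓ MOVGT  r2←0x87

FIX = (r1, 0xa8)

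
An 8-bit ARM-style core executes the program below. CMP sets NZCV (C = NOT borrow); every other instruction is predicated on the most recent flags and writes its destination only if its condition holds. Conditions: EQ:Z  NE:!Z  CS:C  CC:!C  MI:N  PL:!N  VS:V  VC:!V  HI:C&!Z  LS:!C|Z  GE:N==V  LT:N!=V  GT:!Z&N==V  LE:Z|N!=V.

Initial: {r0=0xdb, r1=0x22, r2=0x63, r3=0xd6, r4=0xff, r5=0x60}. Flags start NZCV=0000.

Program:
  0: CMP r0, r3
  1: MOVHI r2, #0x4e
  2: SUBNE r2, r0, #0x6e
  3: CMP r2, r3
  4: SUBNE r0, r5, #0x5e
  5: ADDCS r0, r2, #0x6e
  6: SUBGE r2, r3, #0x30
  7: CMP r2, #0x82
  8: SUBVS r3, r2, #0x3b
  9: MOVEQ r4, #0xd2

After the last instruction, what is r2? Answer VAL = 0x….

VAL = 0xa6

0: ✓ CMP  NZCV=0010
1: ✓ MOVHI  r2←0x4e
2: ✓ SUBNE  r2←0x6d
3: ✓ CMP  NZCV=1001
4: ✓ SUBNE  r0←0x02
5: · ADDCS
6: ✓ SUBGE  r2←0xa6
7: ✓ CMP  NZCV=0010
8: · SUBVS
9: · MOVEQ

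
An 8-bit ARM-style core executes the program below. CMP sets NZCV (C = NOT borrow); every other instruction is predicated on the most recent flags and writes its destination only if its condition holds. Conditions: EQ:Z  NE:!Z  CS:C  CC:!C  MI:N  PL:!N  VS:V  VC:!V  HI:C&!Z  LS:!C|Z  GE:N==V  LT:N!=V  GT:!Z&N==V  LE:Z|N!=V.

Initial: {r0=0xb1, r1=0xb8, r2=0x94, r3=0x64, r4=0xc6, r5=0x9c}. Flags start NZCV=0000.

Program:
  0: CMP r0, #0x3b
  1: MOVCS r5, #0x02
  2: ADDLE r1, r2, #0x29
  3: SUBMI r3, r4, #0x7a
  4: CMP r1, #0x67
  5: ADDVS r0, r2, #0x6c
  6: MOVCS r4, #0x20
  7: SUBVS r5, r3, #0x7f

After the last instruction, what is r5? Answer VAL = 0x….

VAL = 0xe5

[0] flags=0011 → (cmp)
[1] flags=0011 CS?T → r5=0x02
[2] flags=0011 LE?T → r1=0xbd
[3] flags=0011 MI?F → skip
[4] flags=0011 → (cmp)
[5] flags=0011 VS?T → r0=0x00
[6] flags=0011 CS?T → r4=0x20
[7] flags=0011 VS?T → r5=0xe5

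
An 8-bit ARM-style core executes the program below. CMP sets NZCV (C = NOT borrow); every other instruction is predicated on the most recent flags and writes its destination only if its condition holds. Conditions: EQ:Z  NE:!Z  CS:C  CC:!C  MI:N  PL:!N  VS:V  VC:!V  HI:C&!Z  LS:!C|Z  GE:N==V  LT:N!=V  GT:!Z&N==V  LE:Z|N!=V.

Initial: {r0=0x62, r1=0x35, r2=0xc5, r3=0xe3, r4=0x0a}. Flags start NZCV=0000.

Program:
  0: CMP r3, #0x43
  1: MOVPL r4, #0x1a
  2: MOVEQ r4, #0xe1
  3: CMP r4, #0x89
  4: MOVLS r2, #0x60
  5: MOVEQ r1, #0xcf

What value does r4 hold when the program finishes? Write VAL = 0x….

VAL = 0x0a

0: ✓ CMP  NZCV=1010
1: · MOVPL
2: · MOVEQ
3: ✓ CMP  NZCV=1001
4: ✓ MOVLS  r2←0x60
5: · MOVEQ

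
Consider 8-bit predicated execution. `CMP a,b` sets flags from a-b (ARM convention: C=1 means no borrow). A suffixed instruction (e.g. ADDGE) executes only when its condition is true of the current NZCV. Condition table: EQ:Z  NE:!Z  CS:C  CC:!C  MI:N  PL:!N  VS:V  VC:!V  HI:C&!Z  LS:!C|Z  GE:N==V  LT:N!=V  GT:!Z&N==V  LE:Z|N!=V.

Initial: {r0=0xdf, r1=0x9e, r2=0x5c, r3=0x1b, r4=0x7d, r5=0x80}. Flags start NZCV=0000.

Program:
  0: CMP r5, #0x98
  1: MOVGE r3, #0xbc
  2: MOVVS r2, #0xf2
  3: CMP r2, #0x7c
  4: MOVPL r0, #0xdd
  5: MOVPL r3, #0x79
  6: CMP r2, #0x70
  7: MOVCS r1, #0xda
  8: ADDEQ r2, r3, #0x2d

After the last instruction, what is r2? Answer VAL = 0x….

VAL = 0x5c

[0] flags=1000 → (cmp)
[1] flags=1000 GE?F → skip
[2] flags=1000 VS?F → skip
[3] flags=1000 → (cmp)
[4] flags=1000 PL?F → skip
[5] flags=1000 PL?F → skip
[6] flags=1000 → (cmp)
[7] flags=1000 CS?F → skip
[8] flags=1000 EQ?F → skip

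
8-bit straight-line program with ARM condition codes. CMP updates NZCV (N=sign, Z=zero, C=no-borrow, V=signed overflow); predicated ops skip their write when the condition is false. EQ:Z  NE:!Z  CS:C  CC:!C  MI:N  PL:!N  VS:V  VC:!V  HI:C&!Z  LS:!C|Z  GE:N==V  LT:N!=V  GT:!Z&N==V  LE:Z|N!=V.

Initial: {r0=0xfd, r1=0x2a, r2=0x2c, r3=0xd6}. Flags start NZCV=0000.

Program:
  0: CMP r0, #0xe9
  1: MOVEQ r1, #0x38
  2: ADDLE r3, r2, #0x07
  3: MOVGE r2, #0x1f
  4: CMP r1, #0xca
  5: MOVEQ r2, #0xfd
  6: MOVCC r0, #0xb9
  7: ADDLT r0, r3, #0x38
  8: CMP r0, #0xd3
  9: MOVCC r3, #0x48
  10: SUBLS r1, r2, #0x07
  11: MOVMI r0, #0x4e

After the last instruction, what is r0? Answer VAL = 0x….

[0] flags=0010 → (cmp)
[1] flags=0010 EQ?F → skip
[2] flags=0010 LE?F → skip
[3] flags=0010 GE?T → r2=0x1f
[4] flags=0000 → (cmp)
[5] flags=0000 EQ?F → skip
[6] flags=0000 CC?T → r0=0xb9
[7] flags=0000 LT?F → skip
[8] flags=1000 → (cmp)
[9] flags=1000 CC?T → r3=0x48
[10] flags=1000 LS?T → r1=0x18
[11] flags=1000 MI?T → r0=0x4e

VAL = 0x4e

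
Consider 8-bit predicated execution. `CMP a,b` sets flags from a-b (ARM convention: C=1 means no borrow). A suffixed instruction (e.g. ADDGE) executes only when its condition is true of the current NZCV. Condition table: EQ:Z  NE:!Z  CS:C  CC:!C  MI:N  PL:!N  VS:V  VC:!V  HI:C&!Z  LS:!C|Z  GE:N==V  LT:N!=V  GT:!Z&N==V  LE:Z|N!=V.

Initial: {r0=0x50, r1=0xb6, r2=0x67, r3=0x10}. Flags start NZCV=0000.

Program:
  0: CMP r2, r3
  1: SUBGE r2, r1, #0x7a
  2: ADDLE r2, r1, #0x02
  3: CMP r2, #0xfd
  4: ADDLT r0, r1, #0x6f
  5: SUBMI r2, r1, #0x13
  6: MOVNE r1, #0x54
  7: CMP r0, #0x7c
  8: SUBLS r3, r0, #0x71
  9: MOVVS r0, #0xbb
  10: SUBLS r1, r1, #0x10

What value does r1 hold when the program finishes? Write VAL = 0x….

VAL = 0x44

0: ✓ CMP  NZCV=0010
1: ✓ SUBGE  r2←0x3c
2: · ADDLE
3: ✓ CMP  NZCV=0000
4: · ADDLT
5: · SUBMI
6: ✓ MOVNE  r1←0x54
7: ✓ CMP  NZCV=1000
8: ✓ SUBLS  r3←0xdf
9: · MOVVS
10: ✓ SUBLS  r1←0x44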